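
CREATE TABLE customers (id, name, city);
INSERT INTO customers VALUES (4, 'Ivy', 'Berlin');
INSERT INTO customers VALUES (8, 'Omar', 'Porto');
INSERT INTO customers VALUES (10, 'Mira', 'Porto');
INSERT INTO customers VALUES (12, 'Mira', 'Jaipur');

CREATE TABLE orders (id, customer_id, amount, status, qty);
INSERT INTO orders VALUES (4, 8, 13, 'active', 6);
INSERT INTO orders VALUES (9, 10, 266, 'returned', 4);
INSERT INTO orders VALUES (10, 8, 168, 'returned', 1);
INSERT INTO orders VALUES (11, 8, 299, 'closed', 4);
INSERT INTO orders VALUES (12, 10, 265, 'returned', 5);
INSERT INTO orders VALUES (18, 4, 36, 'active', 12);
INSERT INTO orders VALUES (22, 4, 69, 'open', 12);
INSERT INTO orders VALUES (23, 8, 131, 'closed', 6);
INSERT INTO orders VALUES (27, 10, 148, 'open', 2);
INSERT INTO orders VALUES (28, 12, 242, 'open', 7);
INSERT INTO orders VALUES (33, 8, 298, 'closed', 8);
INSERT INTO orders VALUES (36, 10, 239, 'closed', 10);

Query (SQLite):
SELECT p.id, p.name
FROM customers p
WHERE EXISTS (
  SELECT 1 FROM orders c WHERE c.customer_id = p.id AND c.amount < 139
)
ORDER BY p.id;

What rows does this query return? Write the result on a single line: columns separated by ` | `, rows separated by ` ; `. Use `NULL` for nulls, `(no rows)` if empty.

For each customers row, check whether any orders with matching customer_id has amount < 139.
Keep rows where that is true.

4 | Ivy ; 8 | Omar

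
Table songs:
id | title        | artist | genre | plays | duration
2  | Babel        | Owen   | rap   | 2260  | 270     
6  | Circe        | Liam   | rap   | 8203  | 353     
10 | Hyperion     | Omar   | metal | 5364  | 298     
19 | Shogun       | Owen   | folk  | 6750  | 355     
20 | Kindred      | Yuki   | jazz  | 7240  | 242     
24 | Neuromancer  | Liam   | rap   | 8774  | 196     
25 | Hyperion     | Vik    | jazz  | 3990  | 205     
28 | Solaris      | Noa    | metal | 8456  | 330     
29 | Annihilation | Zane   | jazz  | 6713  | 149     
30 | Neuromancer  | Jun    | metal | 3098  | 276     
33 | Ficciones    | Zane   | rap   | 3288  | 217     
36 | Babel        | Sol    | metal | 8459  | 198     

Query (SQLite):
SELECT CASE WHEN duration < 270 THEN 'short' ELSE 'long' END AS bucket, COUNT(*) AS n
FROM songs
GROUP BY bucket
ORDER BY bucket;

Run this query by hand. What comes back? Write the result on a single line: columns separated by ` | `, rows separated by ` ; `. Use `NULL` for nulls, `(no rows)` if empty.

Bucket rows by duration < 270 → 'short' else 'long'; count each bucket.

long | 6 ; short | 6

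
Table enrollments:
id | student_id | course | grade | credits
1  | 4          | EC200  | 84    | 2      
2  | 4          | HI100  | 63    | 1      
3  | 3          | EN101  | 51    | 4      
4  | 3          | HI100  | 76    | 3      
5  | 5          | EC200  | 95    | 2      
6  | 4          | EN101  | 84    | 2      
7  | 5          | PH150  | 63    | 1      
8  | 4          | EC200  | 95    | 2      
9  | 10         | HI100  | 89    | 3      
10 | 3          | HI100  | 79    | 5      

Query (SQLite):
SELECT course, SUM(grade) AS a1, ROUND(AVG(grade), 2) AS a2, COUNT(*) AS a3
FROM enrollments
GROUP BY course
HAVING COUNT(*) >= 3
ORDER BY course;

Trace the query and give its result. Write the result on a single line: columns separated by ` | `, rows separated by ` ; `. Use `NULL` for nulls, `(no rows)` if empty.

EC200 | 274 | 91.33 | 3 ; HI100 | 307 | 76.75 | 4

Group enrollments by course.
Per group compute: SUM(grade), ROUND(AVG(grade), 2), COUNT(*).
HAVING: drop groups with fewer than 3 rows.
  EC200: ids {1, 5, 8} → SUM(grade)=274, ROUND(AVG(grade), 2)=91.33, COUNT(*)=3
  EN101: ids {3, 6} → SUM(grade)=135, ROUND(AVG(grade), 2)=67.5, COUNT(*)=2
  HI100: ids {2, 4, 9, 10} → SUM(grade)=307, ROUND(AVG(grade), 2)=76.75, COUNT(*)=4
  PH150: ids {7} → SUM(grade)=63, ROUND(AVG(grade), 2)=63, COUNT(*)=1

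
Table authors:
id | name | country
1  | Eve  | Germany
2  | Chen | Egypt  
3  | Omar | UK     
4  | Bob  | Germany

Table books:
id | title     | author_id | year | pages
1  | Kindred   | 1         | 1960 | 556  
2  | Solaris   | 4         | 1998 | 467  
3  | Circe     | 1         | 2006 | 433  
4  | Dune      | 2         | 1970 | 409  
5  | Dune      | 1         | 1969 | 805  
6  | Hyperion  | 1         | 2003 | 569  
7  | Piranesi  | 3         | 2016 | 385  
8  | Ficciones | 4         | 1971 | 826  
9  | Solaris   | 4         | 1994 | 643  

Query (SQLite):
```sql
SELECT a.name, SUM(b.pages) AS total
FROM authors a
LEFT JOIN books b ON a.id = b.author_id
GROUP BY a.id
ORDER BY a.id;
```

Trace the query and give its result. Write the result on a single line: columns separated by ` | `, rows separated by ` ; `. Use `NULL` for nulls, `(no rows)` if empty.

Eve | 2363 ; Chen | 409 ; Omar | 385 ; Bob | 1936

LEFT JOIN keeps every authors row; unmatched ones get NULL for books columns.
Group by authors.id and compute SUM(b.pages). SUM over an all-NULL group is NULL.
  1: ids {1, 3, 5, 6} → SUM(b.pages)=2363
  2: ids {4} → SUM(b.pages)=409
  3: ids {7} → SUM(b.pages)=385
  4: ids {2, 8, 9} → SUM(b.pages)=1936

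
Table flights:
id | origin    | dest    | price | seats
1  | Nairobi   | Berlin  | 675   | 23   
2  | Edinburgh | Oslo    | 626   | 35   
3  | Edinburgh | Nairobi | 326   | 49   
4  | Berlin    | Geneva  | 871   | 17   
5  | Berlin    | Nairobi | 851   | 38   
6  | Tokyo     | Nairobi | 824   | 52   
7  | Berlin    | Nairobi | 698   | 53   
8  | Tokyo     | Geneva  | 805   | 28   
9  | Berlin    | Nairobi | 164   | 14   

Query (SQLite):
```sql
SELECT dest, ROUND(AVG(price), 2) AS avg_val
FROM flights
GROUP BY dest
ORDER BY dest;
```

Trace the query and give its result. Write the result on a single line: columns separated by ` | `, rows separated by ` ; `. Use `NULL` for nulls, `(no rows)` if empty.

Berlin | 675 ; Geneva | 838 ; Nairobi | 572.6 ; Oslo | 626

Partition flights by dest; compute ROUND(AVG(price), 2) within each group.
  Berlin: ids {1} → ROUND(AVG(price), 2)=675
  Geneva: ids {4, 8} → ROUND(AVG(price), 2)=838
  Nairobi: ids {3, 5, 6, 7, 9} → ROUND(AVG(price), 2)=572.6
  Oslo: ids {2} → ROUND(AVG(price), 2)=626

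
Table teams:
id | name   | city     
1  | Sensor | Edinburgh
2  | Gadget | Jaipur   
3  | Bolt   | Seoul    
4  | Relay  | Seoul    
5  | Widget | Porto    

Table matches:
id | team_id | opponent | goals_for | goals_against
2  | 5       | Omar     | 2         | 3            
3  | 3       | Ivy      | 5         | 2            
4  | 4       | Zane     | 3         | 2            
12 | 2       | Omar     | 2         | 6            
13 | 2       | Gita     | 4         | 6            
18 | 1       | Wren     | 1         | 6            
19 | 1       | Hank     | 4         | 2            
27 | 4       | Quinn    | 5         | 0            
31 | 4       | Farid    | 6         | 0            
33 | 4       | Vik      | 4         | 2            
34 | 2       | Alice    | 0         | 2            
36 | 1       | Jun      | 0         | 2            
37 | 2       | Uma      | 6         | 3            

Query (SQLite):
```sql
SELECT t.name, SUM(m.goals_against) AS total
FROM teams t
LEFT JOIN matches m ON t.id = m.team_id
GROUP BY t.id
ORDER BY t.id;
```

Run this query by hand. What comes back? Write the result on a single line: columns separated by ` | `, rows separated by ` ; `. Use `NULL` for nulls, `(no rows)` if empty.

LEFT JOIN keeps every teams row; unmatched ones get NULL for matches columns.
Group by teams.id and compute SUM(m.goals_against). SUM over an all-NULL group is NULL.
  1: ids {18, 19, 36} → SUM(m.goals_against)=10
  2: ids {12, 13, 34, 37} → SUM(m.goals_against)=17
  3: ids {3} → SUM(m.goals_against)=2
  4: ids {4, 27, 31, 33} → SUM(m.goals_against)=4
  5: ids {2} → SUM(m.goals_against)=3

Sensor | 10 ; Gadget | 17 ; Bolt | 2 ; Relay | 4 ; Widget | 3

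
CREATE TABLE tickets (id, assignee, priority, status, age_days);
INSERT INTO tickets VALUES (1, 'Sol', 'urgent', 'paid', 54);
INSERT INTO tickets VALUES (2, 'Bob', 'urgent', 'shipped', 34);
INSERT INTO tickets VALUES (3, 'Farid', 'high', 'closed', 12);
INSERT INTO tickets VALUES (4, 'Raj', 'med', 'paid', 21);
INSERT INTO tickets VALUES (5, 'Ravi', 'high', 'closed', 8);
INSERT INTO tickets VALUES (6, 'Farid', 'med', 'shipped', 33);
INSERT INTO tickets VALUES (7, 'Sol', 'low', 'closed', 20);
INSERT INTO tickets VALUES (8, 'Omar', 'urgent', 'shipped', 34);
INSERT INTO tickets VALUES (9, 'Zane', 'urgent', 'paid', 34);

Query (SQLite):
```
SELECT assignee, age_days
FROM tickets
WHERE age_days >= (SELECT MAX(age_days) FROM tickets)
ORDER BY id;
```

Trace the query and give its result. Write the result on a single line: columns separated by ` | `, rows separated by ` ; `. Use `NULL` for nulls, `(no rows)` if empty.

Scalar subquery: MAX(age_days) over all tickets rows = 54.
Keep rows where age_days >= that value.

Sol | 54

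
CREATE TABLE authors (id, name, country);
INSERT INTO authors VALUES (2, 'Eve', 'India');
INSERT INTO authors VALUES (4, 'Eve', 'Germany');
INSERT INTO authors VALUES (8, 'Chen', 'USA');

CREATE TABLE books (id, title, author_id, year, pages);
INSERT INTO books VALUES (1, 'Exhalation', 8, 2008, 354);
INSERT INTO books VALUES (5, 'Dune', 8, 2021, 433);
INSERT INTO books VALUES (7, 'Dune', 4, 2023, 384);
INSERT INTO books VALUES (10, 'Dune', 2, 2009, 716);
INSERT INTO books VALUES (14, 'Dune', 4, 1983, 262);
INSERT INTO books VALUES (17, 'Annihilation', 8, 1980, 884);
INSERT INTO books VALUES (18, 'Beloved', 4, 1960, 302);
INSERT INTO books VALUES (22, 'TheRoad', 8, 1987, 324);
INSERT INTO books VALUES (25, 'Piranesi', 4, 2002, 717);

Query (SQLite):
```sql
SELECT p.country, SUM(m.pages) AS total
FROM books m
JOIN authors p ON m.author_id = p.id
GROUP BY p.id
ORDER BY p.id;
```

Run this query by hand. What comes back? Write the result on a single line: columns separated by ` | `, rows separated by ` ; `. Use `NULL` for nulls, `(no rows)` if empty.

India | 716 ; Germany | 1665 ; USA | 1995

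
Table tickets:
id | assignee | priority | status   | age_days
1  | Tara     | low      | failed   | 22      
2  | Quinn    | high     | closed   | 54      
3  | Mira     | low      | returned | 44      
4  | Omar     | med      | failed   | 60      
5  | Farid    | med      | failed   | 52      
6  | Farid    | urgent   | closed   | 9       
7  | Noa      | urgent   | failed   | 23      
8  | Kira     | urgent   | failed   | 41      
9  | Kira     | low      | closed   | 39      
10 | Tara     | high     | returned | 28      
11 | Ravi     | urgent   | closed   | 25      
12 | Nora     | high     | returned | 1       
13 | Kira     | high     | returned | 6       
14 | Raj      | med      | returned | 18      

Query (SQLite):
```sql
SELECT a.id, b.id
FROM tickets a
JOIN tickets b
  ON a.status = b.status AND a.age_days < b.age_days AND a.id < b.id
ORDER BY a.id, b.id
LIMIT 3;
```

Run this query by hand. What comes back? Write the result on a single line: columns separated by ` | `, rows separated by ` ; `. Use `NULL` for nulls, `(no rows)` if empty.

1 | 4 ; 1 | 5 ; 1 | 7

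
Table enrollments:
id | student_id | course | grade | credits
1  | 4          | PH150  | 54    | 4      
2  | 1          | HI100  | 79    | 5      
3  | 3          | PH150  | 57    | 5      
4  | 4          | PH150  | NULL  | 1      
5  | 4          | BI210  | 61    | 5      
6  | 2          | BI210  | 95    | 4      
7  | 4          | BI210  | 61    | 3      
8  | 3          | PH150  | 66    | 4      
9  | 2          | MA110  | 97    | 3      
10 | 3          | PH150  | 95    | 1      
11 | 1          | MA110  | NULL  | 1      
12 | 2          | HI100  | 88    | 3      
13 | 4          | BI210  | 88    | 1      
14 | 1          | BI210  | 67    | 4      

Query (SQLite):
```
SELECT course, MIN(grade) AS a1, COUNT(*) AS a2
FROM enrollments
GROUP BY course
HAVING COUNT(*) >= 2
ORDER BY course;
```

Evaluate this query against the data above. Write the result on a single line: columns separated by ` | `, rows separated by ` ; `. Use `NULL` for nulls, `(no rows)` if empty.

Group enrollments by course.
Per group compute: MIN(grade), COUNT(*).
HAVING: drop groups with fewer than 2 rows.
  BI210: ids {5, 6, 7, 13, 14} → MIN(grade)=61, COUNT(*)=5
  HI100: ids {2, 12} → MIN(grade)=79, COUNT(*)=2
  MA110: ids {9, 11} → MIN(grade)=97, COUNT(*)=2
  PH150: ids {1, 3, 4, 8, 10} → MIN(grade)=54, COUNT(*)=5

BI210 | 61 | 5 ; HI100 | 79 | 2 ; MA110 | 97 | 2 ; PH150 | 54 | 5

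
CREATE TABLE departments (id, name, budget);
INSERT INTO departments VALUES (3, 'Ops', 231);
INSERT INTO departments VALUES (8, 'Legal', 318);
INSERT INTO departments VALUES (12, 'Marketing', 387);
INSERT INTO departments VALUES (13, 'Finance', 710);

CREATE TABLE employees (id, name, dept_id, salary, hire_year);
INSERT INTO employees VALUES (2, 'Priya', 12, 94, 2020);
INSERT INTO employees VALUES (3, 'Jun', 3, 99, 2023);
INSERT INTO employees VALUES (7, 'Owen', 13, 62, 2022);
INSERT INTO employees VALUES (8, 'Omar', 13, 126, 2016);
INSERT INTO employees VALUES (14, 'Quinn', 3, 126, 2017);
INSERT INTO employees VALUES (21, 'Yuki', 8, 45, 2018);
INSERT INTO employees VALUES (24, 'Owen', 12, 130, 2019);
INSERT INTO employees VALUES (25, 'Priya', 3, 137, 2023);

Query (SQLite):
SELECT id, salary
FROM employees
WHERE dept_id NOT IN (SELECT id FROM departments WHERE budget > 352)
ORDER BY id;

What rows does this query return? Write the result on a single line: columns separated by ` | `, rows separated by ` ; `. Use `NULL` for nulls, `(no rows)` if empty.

Inner query: departments.id where budget > 352.
Outer: keep employees rows whose dept_id is not in that set.
Inner query → {12, 13}

3 | 99 ; 14 | 126 ; 21 | 45 ; 25 | 137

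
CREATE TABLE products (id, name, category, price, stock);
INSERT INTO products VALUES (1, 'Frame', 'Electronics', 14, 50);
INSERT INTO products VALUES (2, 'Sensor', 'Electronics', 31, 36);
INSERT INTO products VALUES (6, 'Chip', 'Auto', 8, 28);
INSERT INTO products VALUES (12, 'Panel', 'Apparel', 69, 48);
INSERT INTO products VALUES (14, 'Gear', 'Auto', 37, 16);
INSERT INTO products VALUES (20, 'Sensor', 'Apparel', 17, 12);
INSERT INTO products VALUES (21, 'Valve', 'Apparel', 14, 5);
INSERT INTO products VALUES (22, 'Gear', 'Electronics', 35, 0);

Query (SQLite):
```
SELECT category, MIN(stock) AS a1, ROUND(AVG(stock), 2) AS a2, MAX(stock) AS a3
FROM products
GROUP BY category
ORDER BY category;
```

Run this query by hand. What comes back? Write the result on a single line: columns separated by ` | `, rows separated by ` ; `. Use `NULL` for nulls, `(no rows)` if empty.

Apparel | 5 | 21.67 | 48 ; Auto | 16 | 22 | 28 ; Electronics | 0 | 28.67 | 50

Group products by category.
Per group compute: MIN(stock), ROUND(AVG(stock), 2), MAX(stock).
  Apparel: ids {12, 20, 21} → MIN(stock)=5, ROUND(AVG(stock), 2)=21.67, MAX(stock)=48
  Auto: ids {6, 14} → MIN(stock)=16, ROUND(AVG(stock), 2)=22, MAX(stock)=28
  Electronics: ids {1, 2, 22} → MIN(stock)=0, ROUND(AVG(stock), 2)=28.67, MAX(stock)=50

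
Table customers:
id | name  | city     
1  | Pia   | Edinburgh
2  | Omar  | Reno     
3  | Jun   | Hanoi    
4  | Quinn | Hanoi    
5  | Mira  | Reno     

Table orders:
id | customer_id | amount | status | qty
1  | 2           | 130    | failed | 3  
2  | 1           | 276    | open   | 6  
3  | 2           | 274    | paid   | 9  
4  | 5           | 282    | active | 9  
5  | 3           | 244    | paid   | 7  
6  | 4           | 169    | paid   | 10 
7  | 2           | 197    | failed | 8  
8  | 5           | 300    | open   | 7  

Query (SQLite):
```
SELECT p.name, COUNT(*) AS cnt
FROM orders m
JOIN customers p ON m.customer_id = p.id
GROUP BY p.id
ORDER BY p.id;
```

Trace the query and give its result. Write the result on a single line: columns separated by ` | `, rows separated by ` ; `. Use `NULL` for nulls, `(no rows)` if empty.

Pia | 1 ; Omar | 3 ; Jun | 1 ; Quinn | 1 ; Mira | 2

Join each orders row to its customers via customer_id.
Group joined rows by customers.id; compute COUNT(*) per group.
  1: ids {2} → COUNT(*)=1
  2: ids {1, 3, 7} → COUNT(*)=3
  3: ids {5} → COUNT(*)=1
  4: ids {6} → COUNT(*)=1
  5: ids {4, 8} → COUNT(*)=2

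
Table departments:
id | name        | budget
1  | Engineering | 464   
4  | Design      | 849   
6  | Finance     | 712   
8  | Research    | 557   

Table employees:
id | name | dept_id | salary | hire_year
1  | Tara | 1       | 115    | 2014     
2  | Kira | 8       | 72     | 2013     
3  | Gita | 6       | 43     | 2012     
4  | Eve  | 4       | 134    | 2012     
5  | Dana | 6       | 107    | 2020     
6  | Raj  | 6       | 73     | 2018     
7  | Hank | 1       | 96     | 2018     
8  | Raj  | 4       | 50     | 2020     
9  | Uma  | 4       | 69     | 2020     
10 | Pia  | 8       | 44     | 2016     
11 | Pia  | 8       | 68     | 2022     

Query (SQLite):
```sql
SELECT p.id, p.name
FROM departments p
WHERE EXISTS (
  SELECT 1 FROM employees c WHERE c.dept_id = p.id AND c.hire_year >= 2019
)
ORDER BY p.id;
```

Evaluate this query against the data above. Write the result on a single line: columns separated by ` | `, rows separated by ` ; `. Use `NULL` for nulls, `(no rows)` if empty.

For each departments row, check whether any employees with matching dept_id has hire_year >= 2019.
Keep rows where that is true.

4 | Design ; 6 | Finance ; 8 | Research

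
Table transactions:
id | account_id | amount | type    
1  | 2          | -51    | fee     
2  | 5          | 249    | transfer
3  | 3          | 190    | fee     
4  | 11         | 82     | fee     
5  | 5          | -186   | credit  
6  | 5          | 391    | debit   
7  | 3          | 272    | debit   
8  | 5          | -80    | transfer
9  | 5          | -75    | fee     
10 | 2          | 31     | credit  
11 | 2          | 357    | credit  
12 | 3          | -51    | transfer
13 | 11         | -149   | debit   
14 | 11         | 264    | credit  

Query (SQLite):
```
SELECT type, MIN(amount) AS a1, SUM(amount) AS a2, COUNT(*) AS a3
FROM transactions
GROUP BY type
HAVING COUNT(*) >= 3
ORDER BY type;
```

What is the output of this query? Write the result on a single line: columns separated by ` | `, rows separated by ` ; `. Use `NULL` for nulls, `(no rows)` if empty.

credit | -186 | 466 | 4 ; debit | -149 | 514 | 3 ; fee | -75 | 146 | 4 ; transfer | -80 | 118 | 3

Group transactions by type.
Per group compute: MIN(amount), SUM(amount), COUNT(*).
HAVING: drop groups with fewer than 3 rows.
  credit: ids {5, 10, 11, 14} → MIN(amount)=-186, SUM(amount)=466, COUNT(*)=4
  debit: ids {6, 7, 13} → MIN(amount)=-149, SUM(amount)=514, COUNT(*)=3
  fee: ids {1, 3, 4, 9} → MIN(amount)=-75, SUM(amount)=146, COUNT(*)=4
  transfer: ids {2, 8, 12} → MIN(amount)=-80, SUM(amount)=118, COUNT(*)=3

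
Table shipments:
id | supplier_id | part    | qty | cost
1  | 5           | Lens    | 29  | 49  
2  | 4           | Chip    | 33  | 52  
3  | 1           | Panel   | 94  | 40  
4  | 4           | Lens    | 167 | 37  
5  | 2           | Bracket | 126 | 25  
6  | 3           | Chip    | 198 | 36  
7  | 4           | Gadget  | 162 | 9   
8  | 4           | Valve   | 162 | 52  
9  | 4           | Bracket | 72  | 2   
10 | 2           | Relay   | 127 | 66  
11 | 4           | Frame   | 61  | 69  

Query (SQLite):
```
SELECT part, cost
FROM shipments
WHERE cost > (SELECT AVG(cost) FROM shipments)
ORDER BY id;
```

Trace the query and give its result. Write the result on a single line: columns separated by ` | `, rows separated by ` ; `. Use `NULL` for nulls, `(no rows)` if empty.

Lens | 49 ; Chip | 52 ; Panel | 40 ; Valve | 52 ; Relay | 66 ; Frame | 69

Scalar subquery: AVG(cost) over all shipments rows = 39.727273 (≈; comparison uses full precision).
Keep rows where cost > that value.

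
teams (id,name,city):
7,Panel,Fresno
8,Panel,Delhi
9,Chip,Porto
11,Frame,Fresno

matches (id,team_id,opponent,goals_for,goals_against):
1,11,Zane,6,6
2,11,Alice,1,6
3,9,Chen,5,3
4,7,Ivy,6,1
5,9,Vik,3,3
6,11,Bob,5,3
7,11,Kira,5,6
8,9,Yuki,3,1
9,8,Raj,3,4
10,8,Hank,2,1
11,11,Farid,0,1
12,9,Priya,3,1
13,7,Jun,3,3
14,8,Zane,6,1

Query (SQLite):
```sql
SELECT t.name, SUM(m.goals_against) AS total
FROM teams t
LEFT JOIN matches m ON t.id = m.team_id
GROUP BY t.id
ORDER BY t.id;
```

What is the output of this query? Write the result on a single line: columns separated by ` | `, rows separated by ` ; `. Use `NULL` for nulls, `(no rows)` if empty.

LEFT JOIN keeps every teams row; unmatched ones get NULL for matches columns.
Group by teams.id and compute SUM(m.goals_against). SUM over an all-NULL group is NULL.
  7: ids {4, 13} → SUM(m.goals_against)=4
  8: ids {9, 10, 14} → SUM(m.goals_against)=6
  9: ids {3, 5, 8, 12} → SUM(m.goals_against)=8
  11: ids {1, 2, 6, 7, 11} → SUM(m.goals_against)=22

Panel | 4 ; Panel | 6 ; Chip | 8 ; Frame | 22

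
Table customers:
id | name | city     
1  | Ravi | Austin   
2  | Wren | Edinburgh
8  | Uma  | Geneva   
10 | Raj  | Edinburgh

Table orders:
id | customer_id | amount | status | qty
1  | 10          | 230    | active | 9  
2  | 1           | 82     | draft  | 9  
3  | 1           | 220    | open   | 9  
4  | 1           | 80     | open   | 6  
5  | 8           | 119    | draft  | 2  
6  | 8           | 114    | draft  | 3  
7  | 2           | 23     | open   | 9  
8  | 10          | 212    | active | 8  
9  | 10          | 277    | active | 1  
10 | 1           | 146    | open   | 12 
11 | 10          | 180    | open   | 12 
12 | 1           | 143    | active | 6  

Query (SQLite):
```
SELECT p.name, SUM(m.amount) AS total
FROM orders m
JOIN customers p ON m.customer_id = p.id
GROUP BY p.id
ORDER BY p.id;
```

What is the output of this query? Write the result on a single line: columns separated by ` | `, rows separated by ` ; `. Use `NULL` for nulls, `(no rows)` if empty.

Join each orders row to its customers via customer_id.
Group joined rows by customers.id; compute SUM(m.amount) per group.
  1: ids {2, 3, 4, 10, 12} → SUM(m.amount)=671
  2: ids {7} → SUM(m.amount)=23
  8: ids {5, 6} → SUM(m.amount)=233
  10: ids {1, 8, 9, 11} → SUM(m.amount)=899

Ravi | 671 ; Wren | 23 ; Uma | 233 ; Raj | 899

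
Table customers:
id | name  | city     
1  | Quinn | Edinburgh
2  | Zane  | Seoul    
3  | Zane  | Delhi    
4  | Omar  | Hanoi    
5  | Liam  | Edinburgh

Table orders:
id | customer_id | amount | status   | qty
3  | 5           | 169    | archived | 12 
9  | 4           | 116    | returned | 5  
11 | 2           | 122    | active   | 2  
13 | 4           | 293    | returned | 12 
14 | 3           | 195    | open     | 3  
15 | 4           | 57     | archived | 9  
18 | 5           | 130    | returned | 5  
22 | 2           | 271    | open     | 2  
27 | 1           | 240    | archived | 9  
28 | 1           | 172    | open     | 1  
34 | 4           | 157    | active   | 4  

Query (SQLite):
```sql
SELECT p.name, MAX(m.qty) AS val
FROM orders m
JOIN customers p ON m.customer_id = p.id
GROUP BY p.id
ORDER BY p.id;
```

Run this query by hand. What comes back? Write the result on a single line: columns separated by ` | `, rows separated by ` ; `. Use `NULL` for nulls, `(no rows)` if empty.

Join each orders row to its customers via customer_id.
Group joined rows by customers.id; compute MAX(m.qty) per group.
  1: ids {27, 28} → MAX(m.qty)=9
  2: ids {11, 22} → MAX(m.qty)=2
  3: ids {14} → MAX(m.qty)=3
  4: ids {9, 13, 15, 34} → MAX(m.qty)=12
  5: ids {3, 18} → MAX(m.qty)=12

Quinn | 9 ; Zane | 2 ; Zane | 3 ; Omar | 12 ; Liam | 12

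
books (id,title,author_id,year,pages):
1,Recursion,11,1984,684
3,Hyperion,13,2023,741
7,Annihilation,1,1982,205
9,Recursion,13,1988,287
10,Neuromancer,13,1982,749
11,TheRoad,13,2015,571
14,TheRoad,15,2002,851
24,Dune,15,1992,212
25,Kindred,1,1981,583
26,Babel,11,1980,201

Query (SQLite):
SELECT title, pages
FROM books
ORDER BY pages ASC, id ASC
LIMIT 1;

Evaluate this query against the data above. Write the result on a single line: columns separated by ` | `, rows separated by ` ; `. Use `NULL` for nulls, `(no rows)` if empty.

Babel | 201

Sort by pages asc, tiebreak id asc: (201, id=26), (205, id=7), (212, id=24), (287, id=9) …. Take first 1.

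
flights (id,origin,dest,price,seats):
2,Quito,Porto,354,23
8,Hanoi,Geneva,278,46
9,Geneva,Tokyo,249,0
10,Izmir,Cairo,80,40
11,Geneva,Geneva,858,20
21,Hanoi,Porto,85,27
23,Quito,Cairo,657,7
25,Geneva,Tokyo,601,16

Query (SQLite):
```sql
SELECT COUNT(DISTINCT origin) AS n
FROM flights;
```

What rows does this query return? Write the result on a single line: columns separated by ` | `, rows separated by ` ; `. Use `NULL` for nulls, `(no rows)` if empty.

4

Count distinct non-NULL origin values.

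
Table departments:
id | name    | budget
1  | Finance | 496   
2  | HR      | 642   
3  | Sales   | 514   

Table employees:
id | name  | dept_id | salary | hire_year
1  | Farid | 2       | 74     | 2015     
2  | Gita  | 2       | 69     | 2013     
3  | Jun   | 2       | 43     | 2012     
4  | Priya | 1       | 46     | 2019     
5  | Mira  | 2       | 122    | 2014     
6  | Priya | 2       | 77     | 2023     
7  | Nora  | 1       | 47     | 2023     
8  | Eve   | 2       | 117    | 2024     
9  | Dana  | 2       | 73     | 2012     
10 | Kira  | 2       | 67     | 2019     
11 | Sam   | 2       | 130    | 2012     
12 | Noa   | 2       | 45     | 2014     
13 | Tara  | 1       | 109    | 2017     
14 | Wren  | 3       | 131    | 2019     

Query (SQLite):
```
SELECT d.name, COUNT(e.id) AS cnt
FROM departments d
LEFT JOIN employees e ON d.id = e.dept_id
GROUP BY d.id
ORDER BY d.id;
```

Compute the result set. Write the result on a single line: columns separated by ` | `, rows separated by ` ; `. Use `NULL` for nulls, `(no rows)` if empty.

Finance | 3 ; HR | 10 ; Sales | 1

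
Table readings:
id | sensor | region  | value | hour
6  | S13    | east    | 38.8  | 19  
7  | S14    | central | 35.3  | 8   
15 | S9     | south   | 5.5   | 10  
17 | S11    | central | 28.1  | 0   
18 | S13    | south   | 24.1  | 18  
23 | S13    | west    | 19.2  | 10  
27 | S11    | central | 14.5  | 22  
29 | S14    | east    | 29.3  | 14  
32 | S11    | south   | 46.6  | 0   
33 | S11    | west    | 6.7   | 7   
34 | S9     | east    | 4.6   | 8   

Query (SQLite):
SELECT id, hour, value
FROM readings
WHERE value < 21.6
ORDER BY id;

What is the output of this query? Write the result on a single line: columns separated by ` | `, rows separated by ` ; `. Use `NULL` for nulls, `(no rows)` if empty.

15 | 10 | 5.5 ; 23 | 10 | 19.2 ; 27 | 22 | 14.5 ; 33 | 7 | 6.7 ; 34 | 8 | 4.6

value < 21.6: ids {15, 23, 27, 33, 34}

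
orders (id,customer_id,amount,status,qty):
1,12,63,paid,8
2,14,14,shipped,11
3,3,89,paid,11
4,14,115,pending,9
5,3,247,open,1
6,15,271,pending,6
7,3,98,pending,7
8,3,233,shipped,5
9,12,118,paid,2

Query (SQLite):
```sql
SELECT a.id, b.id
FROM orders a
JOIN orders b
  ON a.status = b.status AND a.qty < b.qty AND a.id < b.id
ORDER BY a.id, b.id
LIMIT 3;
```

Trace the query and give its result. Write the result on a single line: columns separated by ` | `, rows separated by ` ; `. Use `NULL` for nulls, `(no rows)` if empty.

Pairs (a,b) with same status, a.qty < b.qty, a.id < b.id.
status groups: open:{5} paid:{1,3,9} pending:{4,6,7} shipped:{2,8}
Ordered by (a.id, b.id); first 3.

1 | 3 ; 6 | 7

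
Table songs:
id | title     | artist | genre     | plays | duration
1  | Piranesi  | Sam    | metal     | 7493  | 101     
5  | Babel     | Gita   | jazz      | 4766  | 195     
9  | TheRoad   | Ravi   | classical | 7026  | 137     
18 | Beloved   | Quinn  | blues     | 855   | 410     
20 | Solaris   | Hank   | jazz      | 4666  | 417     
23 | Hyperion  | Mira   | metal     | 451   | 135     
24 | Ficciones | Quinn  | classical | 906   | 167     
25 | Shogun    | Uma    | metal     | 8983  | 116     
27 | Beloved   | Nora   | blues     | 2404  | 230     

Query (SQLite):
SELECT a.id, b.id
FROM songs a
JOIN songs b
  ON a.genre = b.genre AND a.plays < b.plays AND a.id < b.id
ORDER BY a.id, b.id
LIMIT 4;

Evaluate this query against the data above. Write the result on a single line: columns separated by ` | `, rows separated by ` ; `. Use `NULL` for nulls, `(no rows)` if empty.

Pairs (a,b) with same genre, a.plays < b.plays, a.id < b.id.
genre groups: blues:{18,27} classical:{9,24} jazz:{5,20} metal:{1,23,25}
Ordered by (a.id, b.id); first 4.

1 | 25 ; 18 | 27 ; 23 | 25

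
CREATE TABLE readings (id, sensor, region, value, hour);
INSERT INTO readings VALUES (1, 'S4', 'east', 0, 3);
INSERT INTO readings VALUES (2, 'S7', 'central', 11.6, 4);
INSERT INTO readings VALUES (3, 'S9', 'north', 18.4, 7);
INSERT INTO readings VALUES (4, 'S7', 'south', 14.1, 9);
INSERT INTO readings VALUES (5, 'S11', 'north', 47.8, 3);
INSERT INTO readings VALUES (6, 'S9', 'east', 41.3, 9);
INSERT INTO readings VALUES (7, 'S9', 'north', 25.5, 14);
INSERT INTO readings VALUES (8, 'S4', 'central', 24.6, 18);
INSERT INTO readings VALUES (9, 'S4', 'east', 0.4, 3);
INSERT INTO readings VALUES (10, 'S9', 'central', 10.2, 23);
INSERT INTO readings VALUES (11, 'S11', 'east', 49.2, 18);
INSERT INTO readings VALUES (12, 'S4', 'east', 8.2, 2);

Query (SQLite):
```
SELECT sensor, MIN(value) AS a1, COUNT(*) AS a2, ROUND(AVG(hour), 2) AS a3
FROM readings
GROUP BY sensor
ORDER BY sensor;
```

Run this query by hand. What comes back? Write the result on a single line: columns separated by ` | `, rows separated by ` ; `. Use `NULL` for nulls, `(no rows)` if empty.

S11 | 47.8 | 2 | 10.5 ; S4 | 0 | 4 | 6.5 ; S7 | 11.6 | 2 | 6.5 ; S9 | 10.2 | 4 | 13.25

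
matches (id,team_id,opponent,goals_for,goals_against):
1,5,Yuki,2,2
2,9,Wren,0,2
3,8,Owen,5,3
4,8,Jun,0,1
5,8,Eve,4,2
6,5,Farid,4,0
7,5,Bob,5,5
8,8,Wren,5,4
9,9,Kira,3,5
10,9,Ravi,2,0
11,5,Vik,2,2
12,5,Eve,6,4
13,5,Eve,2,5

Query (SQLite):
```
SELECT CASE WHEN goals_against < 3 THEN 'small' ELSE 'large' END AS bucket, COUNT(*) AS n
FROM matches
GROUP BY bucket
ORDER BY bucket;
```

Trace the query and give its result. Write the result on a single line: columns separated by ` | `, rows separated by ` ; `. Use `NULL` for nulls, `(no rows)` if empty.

large | 6 ; small | 7

Bucket rows by goals_against < 3 → 'small' else 'large'; count each bucket.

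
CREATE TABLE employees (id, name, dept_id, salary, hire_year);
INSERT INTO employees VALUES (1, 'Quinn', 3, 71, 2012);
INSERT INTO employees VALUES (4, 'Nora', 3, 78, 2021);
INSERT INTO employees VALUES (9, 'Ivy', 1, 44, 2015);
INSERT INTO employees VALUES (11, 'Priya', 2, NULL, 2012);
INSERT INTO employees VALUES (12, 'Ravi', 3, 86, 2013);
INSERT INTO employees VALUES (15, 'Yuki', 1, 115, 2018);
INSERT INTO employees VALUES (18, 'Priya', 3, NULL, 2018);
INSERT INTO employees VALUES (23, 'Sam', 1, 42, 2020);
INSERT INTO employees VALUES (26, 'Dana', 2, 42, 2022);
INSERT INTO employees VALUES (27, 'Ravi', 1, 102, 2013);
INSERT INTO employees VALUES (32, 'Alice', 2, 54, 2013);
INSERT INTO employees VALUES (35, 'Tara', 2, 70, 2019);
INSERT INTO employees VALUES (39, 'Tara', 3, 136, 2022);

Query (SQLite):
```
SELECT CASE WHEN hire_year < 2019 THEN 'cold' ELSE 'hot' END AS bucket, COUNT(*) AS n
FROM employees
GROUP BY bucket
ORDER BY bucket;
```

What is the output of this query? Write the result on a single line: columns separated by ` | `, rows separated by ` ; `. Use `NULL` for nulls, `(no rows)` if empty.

Bucket rows by hire_year < 2019 → 'cold' else 'hot'; count each bucket.

cold | 8 ; hot | 5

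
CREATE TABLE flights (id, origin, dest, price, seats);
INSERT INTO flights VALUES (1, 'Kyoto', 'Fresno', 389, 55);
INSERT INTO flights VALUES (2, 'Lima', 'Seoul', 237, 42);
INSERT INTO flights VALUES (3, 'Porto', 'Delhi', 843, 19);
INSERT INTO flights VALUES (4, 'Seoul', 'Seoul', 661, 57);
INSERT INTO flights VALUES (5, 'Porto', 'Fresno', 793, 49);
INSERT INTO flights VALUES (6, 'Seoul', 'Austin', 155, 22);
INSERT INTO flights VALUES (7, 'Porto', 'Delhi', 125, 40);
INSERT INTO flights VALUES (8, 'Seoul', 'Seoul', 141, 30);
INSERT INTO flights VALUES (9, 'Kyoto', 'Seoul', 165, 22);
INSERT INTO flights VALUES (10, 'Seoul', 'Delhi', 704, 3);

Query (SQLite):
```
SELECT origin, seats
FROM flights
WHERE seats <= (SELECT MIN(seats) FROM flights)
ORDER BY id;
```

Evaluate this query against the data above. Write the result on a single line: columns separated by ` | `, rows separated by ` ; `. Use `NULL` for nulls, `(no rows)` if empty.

Seoul | 3

Scalar subquery: MIN(seats) over all flights rows = 3.
Keep rows where seats <= that value.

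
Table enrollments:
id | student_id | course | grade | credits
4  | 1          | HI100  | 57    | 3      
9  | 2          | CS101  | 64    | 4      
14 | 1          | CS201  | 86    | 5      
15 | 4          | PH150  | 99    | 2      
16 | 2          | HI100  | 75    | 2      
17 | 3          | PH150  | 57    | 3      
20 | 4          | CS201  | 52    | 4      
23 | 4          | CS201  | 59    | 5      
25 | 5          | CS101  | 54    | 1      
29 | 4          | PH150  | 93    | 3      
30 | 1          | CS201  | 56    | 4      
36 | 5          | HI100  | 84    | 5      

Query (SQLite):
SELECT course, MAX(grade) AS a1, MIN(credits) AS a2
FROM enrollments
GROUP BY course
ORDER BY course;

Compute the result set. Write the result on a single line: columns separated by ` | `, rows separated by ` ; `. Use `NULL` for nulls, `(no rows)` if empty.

CS101 | 64 | 1 ; CS201 | 86 | 4 ; HI100 | 84 | 2 ; PH150 | 99 | 2

Group enrollments by course.
Per group compute: MAX(grade), MIN(credits).
  CS101: ids {9, 25} → MAX(grade)=64, MIN(credits)=1
  CS201: ids {14, 20, 23, 30} → MAX(grade)=86, MIN(credits)=4
  HI100: ids {4, 16, 36} → MAX(grade)=84, MIN(credits)=2
  PH150: ids {15, 17, 29} → MAX(grade)=99, MIN(credits)=2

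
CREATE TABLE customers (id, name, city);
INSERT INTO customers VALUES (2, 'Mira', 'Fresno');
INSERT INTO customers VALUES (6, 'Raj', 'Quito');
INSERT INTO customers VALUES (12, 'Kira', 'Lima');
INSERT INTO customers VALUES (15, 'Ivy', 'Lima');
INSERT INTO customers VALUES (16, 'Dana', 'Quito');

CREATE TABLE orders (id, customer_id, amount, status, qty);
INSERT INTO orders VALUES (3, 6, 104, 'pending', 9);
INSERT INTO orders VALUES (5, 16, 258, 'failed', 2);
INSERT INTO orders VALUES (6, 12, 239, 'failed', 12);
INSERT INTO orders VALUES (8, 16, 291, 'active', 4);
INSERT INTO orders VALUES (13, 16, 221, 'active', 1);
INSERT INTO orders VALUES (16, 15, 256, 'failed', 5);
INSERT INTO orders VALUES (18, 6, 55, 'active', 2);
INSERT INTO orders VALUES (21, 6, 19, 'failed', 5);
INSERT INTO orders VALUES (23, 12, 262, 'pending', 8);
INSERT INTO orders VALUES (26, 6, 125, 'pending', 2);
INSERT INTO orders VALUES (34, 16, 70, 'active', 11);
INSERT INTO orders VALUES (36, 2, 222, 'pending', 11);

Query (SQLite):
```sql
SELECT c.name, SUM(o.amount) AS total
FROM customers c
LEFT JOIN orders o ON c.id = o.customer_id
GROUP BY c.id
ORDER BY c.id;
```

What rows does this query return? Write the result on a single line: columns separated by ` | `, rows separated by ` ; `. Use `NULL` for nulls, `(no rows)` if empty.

LEFT JOIN keeps every customers row; unmatched ones get NULL for orders columns.
Group by customers.id and compute SUM(o.amount). SUM over an all-NULL group is NULL.
  2: ids {36} → SUM(o.amount)=222
  6: ids {3, 18, 21, 26} → SUM(o.amount)=303
  12: ids {6, 23} → SUM(o.amount)=501
  15: ids {16} → SUM(o.amount)=256
  16: ids {5, 8, 13, 34} → SUM(o.amount)=840

Mira | 222 ; Raj | 303 ; Kira | 501 ; Ivy | 256 ; Dana | 840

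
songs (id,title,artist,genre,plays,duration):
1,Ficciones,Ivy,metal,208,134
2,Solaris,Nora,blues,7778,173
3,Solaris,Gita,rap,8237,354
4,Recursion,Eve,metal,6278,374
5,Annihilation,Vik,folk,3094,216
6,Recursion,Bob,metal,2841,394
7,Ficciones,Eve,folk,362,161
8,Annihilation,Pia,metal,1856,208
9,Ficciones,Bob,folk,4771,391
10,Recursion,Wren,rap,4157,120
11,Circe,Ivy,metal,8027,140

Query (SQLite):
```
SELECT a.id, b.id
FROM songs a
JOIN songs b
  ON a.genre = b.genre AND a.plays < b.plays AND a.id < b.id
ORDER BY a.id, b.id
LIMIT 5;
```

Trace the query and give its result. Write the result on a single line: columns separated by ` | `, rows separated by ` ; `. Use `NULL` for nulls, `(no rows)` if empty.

Pairs (a,b) with same genre, a.plays < b.plays, a.id < b.id.
genre groups: blues:{2} folk:{5,7,9} metal:{1,4,6,8,11} rap:{3,10}
Ordered by (a.id, b.id); first 5.

1 | 4 ; 1 | 6 ; 1 | 8 ; 1 | 11 ; 4 | 11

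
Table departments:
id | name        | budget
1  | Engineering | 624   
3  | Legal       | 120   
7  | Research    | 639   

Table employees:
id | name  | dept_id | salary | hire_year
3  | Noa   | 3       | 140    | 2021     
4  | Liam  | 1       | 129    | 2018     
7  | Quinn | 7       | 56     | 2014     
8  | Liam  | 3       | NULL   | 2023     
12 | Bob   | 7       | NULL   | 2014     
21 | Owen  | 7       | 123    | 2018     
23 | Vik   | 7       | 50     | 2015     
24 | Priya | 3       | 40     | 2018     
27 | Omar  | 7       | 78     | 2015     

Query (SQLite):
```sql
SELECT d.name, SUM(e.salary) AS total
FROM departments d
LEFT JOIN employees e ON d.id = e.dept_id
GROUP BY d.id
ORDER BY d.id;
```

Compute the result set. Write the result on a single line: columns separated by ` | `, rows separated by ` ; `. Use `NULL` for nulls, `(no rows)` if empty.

LEFT JOIN keeps every departments row; unmatched ones get NULL for employees columns.
Group by departments.id and compute SUM(e.salary). SUM over an all-NULL group is NULL.
  1: ids {4} → SUM(e.salary)=129
  3: ids {3, 8, 24} → SUM(e.salary)=180
  7: ids {7, 12, 21, 23, 27} → SUM(e.salary)=307

Engineering | 129 ; Legal | 180 ; Research | 307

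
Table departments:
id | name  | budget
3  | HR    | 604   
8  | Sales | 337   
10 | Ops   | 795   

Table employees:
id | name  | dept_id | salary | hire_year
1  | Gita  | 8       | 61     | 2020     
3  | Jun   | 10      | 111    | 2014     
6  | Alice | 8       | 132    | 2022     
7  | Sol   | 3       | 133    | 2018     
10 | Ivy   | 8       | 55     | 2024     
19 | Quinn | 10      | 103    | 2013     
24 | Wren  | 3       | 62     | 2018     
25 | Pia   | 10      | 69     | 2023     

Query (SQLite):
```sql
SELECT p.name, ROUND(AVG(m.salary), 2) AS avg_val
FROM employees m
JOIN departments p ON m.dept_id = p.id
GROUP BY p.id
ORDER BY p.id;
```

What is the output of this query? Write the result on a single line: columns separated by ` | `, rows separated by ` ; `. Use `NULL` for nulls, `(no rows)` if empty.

HR | 97.5 ; Sales | 82.67 ; Ops | 94.33

Join each employees row to its departments via dept_id.
Group joined rows by departments.id; compute ROUND(AVG(m.salary), 2) per group.
  3: ids {7, 24} → ROUND(AVG(m.salary), 2)=97.5
  8: ids {1, 6, 10} → ROUND(AVG(m.salary), 2)=82.67
  10: ids {3, 19, 25} → ROUND(AVG(m.salary), 2)=94.33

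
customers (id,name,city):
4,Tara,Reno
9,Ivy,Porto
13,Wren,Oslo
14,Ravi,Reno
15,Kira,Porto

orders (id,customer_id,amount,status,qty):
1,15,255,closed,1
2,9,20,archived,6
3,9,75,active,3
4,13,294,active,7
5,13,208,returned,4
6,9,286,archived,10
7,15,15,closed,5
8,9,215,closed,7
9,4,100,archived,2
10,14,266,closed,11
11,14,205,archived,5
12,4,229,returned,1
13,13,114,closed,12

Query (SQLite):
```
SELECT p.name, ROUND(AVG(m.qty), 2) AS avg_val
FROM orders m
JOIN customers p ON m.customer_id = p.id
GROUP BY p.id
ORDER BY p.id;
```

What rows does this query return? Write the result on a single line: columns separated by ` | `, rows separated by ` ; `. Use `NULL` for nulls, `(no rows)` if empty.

Tara | 1.5 ; Ivy | 6.5 ; Wren | 7.67 ; Ravi | 8 ; Kira | 3

Join each orders row to its customers via customer_id.
Group joined rows by customers.id; compute ROUND(AVG(m.qty), 2) per group.
  4: ids {9, 12} → ROUND(AVG(m.qty), 2)=1.5
  9: ids {2, 3, 6, 8} → ROUND(AVG(m.qty), 2)=6.5
  13: ids {4, 5, 13} → ROUND(AVG(m.qty), 2)=7.67
  14: ids {10, 11} → ROUND(AVG(m.qty), 2)=8
  15: ids {1, 7} → ROUND(AVG(m.qty), 2)=3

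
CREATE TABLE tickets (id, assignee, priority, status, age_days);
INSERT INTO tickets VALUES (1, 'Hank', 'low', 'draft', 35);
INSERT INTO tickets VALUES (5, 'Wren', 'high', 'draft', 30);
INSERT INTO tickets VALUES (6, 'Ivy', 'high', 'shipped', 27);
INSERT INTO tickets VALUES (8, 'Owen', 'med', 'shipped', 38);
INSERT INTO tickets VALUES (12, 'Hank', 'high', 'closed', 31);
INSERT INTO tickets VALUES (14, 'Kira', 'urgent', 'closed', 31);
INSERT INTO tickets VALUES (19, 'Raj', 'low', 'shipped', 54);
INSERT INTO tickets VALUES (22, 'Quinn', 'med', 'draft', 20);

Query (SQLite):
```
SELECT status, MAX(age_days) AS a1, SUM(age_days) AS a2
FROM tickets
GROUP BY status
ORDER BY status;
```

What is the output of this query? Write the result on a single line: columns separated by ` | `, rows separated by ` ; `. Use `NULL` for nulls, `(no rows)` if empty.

closed | 31 | 62 ; draft | 35 | 85 ; shipped | 54 | 119

Group tickets by status.
Per group compute: MAX(age_days), SUM(age_days).
  closed: ids {12, 14} → MAX(age_days)=31, SUM(age_days)=62
  draft: ids {1, 5, 22} → MAX(age_days)=35, SUM(age_days)=85
  shipped: ids {6, 8, 19} → MAX(age_days)=54, SUM(age_days)=119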